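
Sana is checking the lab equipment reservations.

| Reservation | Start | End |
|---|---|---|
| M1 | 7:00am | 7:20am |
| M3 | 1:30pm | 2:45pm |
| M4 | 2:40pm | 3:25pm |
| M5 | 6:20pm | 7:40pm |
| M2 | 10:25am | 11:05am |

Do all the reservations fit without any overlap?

No

Sorted by start: M1, M2, M3, M4, M5.
M2 starts after M1 ends — done with M1.
M3 starts after M2 ends — done with M2.
M4 starts before M3 ends → M3 and M4 overlap.
That's a conflict, so the schedule is not conflict-free.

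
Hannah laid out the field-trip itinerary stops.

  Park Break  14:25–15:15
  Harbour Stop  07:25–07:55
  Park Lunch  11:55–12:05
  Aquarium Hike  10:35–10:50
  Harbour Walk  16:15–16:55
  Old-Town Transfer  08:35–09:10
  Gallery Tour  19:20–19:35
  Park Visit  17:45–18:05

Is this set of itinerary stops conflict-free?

Yes

Two intervals overlap when each starts before the other ends.
Sorted by start: Harbour Stop, Old-Town Transfer, Aquarium Hike, Park Lunch, Park Break, Harbour Walk, Park Visit, Gallery Tour.
Old-Town Transfer starts after Harbour Stop ends, so Harbour Stop has no further overlaps.
Aquarium Hike starts after Old-Town Transfer ends, so Old-Town Transfer has no further overlaps.
Park Lunch starts after Aquarium Hike ends, so Aquarium Hike has no further overlaps.
Park Break starts after Park Lunch ends, so Park Lunch has no further overlaps.
Harbour Walk starts after Park Break ends, so Park Break has no further overlaps.
Park Visit starts after Harbour Walk ends, so Harbour Walk has no further overlaps.
Gallery Tour starts after Park Visit ends.
Every pair is clear; the schedule has no overlaps.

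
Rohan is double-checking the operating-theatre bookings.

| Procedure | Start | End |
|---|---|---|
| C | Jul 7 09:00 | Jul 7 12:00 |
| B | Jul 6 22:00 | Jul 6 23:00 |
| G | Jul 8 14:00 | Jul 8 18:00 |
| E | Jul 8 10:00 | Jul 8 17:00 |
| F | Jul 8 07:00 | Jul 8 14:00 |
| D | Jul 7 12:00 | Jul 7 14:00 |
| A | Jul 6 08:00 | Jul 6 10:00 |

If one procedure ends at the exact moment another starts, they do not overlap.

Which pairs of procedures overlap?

Two intervals overlap when each starts before the other ends.
Sorted by start: A, B, C, D, F, E, G.
B starts after A ends, so nothing later overlaps A either.
C starts after B ends, so nothing later overlaps B either.
D starts exactly when C ends (back-to-back, no overlap), so nothing later overlaps C either.
F starts after D ends, so nothing later overlaps D either.
E starts before F ends → F and E overlap.
G starts exactly when F ends (back-to-back, no overlap).
G starts before E ends → E and G overlap.

E & F, E & G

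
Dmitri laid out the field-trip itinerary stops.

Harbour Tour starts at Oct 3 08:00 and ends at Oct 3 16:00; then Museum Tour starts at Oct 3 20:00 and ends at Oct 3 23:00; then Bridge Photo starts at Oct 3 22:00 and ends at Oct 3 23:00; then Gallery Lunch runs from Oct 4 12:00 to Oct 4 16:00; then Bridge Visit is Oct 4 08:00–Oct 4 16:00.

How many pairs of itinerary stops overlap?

2

Two intervals overlap when each starts before the other ends.
Sorted by start: Harbour Tour, Museum Tour, Bridge Photo, Bridge Visit, Gallery Lunch.
Museum Tour starts after Harbour Tour ends, so nothing later overlaps Harbour Tour either.
Bridge Photo starts before Museum Tour ends → Museum Tour and Bridge Photo overlap.
Bridge Visit starts after Museum Tour ends, so nothing later overlaps Museum Tour either.
Bridge Visit starts after Bridge Photo ends, so nothing later overlaps Bridge Photo either.
Gallery Lunch starts before Bridge Visit ends → Bridge Visit and Gallery Lunch overlap.
Overlapping pairs: Bridge Photo & Museum Tour, Bridge Visit & Gallery Lunch — 2 in total.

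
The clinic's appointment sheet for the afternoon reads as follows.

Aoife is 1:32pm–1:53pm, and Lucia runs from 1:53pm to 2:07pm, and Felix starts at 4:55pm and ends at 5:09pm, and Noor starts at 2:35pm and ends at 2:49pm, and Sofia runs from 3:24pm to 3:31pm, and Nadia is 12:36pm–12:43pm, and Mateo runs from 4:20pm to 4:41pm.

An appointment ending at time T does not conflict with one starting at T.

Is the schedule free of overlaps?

Sorted by start: Nadia, Aoife, Lucia, Noor, Sofia, Mateo, Felix.
Aoife starts after Nadia ends, so nothing later overlaps Nadia either.
Lucia starts exactly when Aoife ends (back-to-back, no overlap), so nothing later overlaps Aoife either.
Noor starts after Lucia ends, so nothing later overlaps Lucia either.
Sofia starts after Noor ends, so nothing later overlaps Noor either.
Mateo starts after Sofia ends, so nothing later overlaps Sofia either.
Felix starts after Mateo ends.
Every pair is clear; the schedule has no overlaps.

Yes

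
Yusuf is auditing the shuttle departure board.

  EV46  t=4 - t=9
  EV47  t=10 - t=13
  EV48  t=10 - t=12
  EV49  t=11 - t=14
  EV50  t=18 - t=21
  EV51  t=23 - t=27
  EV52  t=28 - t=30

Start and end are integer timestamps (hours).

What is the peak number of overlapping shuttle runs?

Sweep the timeline, counting +1 at each start and −1 at each end (ends before starts at a tie):
t=4 start EV46 → 1
t=9 end EV46 → 0
t=10 start EV47 → 1
t=10 start EV48 → 2
t=11 start EV49 → 3
t=12 end EV48 → 2
t=13 end EV47 → 1
t=14 end EV49 → 0
t=18 start EV50 → 1
t=21 end EV50 → 0
t=23 start EV51 → 1
t=27 end EV51 → 0
t=28 start EV52 → 1
t=30 end EV52 → 0
Peak is 3, at t=11 (EV47, EV48, EV49).

3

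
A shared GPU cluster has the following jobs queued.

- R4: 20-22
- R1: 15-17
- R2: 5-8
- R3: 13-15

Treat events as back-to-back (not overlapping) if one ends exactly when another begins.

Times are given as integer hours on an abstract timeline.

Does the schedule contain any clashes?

Two intervals overlap when each starts before the other ends.
Sorted by start: R2, R3, R1, R4.
R3 starts after R2 ends, so nothing later overlaps R2 either.
R1 starts exactly when R3 ends (back-to-back, no overlap), so nothing later overlaps R3 either.
R4 starts after R1 ends.
Every pair is clear; the schedule has no overlaps.

No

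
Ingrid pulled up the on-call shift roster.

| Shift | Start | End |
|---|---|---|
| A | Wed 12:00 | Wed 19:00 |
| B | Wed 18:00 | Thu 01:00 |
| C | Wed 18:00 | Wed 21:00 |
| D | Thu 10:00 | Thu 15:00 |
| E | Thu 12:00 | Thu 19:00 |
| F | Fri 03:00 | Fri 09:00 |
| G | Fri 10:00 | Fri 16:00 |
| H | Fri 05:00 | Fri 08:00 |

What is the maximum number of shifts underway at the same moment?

3

Sweep the timeline, counting +1 at each start and −1 at each end (ends before starts at a tie):
Wed 12:00 start A → 1
Wed 18:00 start B → 2
Wed 18:00 start C → 3
Wed 19:00 end A → 2
Wed 21:00 end C → 1
Thu 01:00 end B → 0
Thu 10:00 start D → 1
Thu 12:00 start E → 2
Thu 15:00 end D → 1
Thu 19:00 end E → 0
Fri 03:00 start F → 1
Fri 05:00 start H → 2
Fri 08:00 end H → 1
Fri 09:00 end F → 0
Fri 10:00 start G → 1
Fri 16:00 end G → 0
Peak is 3, at Wed 18:00 (A, B, C).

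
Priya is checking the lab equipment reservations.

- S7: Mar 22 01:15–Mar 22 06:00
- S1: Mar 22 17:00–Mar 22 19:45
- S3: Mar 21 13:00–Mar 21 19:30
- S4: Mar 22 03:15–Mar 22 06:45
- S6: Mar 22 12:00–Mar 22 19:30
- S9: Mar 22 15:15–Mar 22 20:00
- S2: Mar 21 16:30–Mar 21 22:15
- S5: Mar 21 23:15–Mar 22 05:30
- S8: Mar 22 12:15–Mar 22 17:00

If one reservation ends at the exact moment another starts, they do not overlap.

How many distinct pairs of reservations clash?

9

Sorted by start: S3, S2, S5, S7, S4, S6, S8, S9, S1.
S2 starts before S3 ends → S3 and S2 overlap.
S5 starts after S3 ends, so S3 has no further overlaps.
S5 starts after S2 ends, so S2 has no further overlaps.
S7 starts before S5 ends → S5 and S7 overlap.
S4 starts before S5 ends → S5 and S4 overlap.
S6 starts after S5 ends, so S5 has no further overlaps.
S4 starts before S7 ends → S7 and S4 overlap.
S6 starts after S7 ends, so S7 has no further overlaps.
S6 starts after S4 ends, so S4 has no further overlaps.
S8 starts before S6 ends → S6 and S8 overlap.
S9 starts before S6 ends → S6 and S9 overlap.
S1 starts before S6 ends → S6 and S1 overlap.
S9 starts before S8 ends → S8 and S9 overlap.
S1 starts exactly when S8 ends (back-to-back, no overlap).
S1 starts before S9 ends → S9 and S1 overlap.
Overlapping pairs: S1 & S6, S1 & S9, S2 & S3, S4 & S5, S4 & S7, S5 & S7, S6 & S8, S6 & S9, S8 & S9 — 9 in total.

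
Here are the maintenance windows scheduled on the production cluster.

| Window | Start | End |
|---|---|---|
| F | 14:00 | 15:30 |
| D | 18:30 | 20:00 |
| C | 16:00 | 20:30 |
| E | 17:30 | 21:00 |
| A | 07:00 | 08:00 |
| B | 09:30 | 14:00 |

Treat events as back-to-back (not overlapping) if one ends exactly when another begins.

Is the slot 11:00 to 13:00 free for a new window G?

A: ends 08:00 at or before G starts 11:00 → clear.
B: starts 09:30 before G ends 13:00, and ends 14:00 after G starts 11:00 → overlap.
F: starts 14:00 at or after G ends 13:00 → clear.
C: starts 16:00 at or after G ends 13:00 → clear.
E: starts 17:30 at or after G ends 13:00 → clear.
D: starts 18:30 at or after G ends 13:00 → clear.
G overlaps B.

No — it overlaps B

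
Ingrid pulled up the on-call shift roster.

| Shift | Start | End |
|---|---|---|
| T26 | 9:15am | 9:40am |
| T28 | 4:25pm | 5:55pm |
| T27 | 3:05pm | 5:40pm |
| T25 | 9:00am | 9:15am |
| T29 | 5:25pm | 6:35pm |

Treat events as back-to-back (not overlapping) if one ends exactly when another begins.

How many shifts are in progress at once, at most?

Sort all start/end points and keep a running count:
9:00am start T25 → 1
9:15am end T25 → 0
9:15am start T26 → 1
9:40am end T26 → 0
3:05pm start T27 → 1
4:25pm start T28 → 2
5:25pm start T29 → 3
5:40pm end T27 → 2
5:55pm end T28 → 1
6:35pm end T29 → 0
Peak is 3, at 5:25pm (T27, T28, T29).

3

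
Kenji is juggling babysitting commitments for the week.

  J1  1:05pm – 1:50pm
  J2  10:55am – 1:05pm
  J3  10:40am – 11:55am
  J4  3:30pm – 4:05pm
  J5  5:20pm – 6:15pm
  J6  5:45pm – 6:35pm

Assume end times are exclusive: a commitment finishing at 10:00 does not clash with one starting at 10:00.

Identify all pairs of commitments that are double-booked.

Sorted by start: J3, J2, J1, J4, J5, J6.
J2 starts before J3 ends → J3 and J2 overlap.
J1 starts after J3 ends, so nothing later overlaps J3 either.
J1 starts exactly when J2 ends (back-to-back, no overlap), so nothing later overlaps J2 either.
J4 starts after J1 ends, so nothing later overlaps J1 either.
J5 starts after J4 ends, so nothing later overlaps J4 either.
J6 starts before J5 ends → J5 and J6 overlap.

J2 & J3, J5 & J6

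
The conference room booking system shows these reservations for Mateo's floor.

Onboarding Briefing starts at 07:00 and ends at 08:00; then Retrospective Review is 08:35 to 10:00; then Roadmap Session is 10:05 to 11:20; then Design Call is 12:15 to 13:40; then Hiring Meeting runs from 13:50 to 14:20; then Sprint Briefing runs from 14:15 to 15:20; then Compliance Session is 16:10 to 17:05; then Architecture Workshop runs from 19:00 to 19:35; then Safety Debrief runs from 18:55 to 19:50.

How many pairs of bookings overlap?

2

Sorted by start: Onboarding Briefing, Retrospective Review, Roadmap Session, Design Call, Hiring Meeting, Sprint Briefing, Compliance Session, Safety Debrief, Architecture Workshop.
Retrospective Review starts after Onboarding Briefing ends, so nothing later overlaps Onboarding Briefing either.
Roadmap Session starts after Retrospective Review ends, so nothing later overlaps Retrospective Review either.
Design Call starts after Roadmap Session ends, so nothing later overlaps Roadmap Session either.
Hiring Meeting starts after Design Call ends, so nothing later overlaps Design Call either.
Sprint Briefing starts before Hiring Meeting ends → Hiring Meeting and Sprint Briefing overlap.
Compliance Session starts after Hiring Meeting ends, so nothing later overlaps Hiring Meeting either.
Compliance Session starts after Sprint Briefing ends, so nothing later overlaps Sprint Briefing either.
Safety Debrief starts after Compliance Session ends, so nothing later overlaps Compliance Session either.
Architecture Workshop starts before Safety Debrief ends → Safety Debrief and Architecture Workshop overlap.
Overlapping pairs: Architecture Workshop & Safety Debrief, Hiring Meeting & Sprint Briefing — 2 in total.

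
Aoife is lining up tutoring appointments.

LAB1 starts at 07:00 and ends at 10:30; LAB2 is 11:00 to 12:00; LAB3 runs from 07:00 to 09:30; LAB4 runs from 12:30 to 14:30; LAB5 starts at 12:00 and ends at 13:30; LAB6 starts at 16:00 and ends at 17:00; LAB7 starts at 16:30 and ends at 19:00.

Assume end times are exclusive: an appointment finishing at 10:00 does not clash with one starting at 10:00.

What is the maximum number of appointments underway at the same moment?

Sort all start/end points and keep a running count:
07:00 start LAB1 → 1
07:00 start LAB3 → 2
09:30 end LAB3 → 1
10:30 end LAB1 → 0
11:00 start LAB2 → 1
12:00 end LAB2 → 0
12:00 start LAB5 → 1
12:30 start LAB4 → 2
13:30 end LAB5 → 1
14:30 end LAB4 → 0
16:00 start LAB6 → 1
16:30 start LAB7 → 2
17:00 end LAB6 → 1
19:00 end LAB7 → 0
Peak is 2, at 07:00 (LAB1, LAB3).

2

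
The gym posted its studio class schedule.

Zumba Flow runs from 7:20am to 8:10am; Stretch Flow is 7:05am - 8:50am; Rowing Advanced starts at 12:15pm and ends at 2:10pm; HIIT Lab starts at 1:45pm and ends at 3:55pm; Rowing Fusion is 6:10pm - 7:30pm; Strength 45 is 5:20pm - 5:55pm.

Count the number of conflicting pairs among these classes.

2

Two intervals overlap when each starts before the other ends.
Sorted by start: Stretch Flow, Zumba Flow, Rowing Advanced, HIIT Lab, Strength 45, Rowing Fusion.
Zumba Flow starts before Stretch Flow ends → Stretch Flow and Zumba Flow overlap.
Rowing Advanced starts after Stretch Flow ends, so nothing later overlaps Stretch Flow either.
Rowing Advanced starts after Zumba Flow ends, so nothing later overlaps Zumba Flow either.
HIIT Lab starts before Rowing Advanced ends → Rowing Advanced and HIIT Lab overlap.
Strength 45 starts after Rowing Advanced ends, so nothing later overlaps Rowing Advanced either.
Strength 45 starts after HIIT Lab ends, so nothing later overlaps HIIT Lab either.
Rowing Fusion starts after Strength 45 ends.
Overlapping pairs: HIIT Lab & Rowing Advanced, Stretch Flow & Zumba Flow — 2 in total.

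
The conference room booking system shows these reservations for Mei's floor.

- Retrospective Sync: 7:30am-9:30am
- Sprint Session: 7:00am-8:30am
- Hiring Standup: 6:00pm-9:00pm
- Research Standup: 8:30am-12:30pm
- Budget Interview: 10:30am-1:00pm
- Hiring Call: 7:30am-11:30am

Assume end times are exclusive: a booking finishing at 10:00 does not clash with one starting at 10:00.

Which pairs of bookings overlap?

Two intervals overlap when each starts before the other ends.
Sorted by start: Sprint Session, Retrospective Sync, Hiring Call, Research Standup, Budget Interview, Hiring Standup.
Retrospective Sync starts before Sprint Session ends → Sprint Session and Retrospective Sync overlap.
Hiring Call starts before Sprint Session ends → Sprint Session and Hiring Call overlap.
Research Standup starts exactly when Sprint Session ends (back-to-back, no overlap) — done with Sprint Session.
Hiring Call starts before Retrospective Sync ends → Retrospective Sync and Hiring Call overlap.
Research Standup starts before Retrospective Sync ends → Retrospective Sync and Research Standup overlap.
Budget Interview starts after Retrospective Sync ends — done with Retrospective Sync.
Research Standup starts before Hiring Call ends → Hiring Call and Research Standup overlap.
Budget Interview starts before Hiring Call ends → Hiring Call and Budget Interview overlap.
Hiring Standup starts after Hiring Call ends.
Budget Interview starts before Research Standup ends → Research Standup and Budget Interview overlap.
Hiring Standup starts after Research Standup ends.
Hiring Standup starts after Budget Interview ends.

Budget Interview & Hiring Call, Budget Interview & Research Standup, Hiring Call & Research Standup, Hiring Call & Retrospective Sync, Hiring Call & Sprint Session, Research Standup & Retrospective Sync, Retrospective Sync & Sprint Session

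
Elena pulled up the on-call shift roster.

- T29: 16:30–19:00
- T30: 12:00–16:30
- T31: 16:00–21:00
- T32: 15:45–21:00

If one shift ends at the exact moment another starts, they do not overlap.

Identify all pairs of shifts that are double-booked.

T29 & T31, T29 & T32, T30 & T31, T30 & T32, T31 & T32

Sorted by start: T30, T32, T31, T29.
T32 starts before T30 ends → T30 and T32 overlap.
T31 starts before T30 ends → T30 and T31 overlap.
T29 starts exactly when T30 ends (back-to-back, no overlap).
T31 starts before T32 ends → T32 and T31 overlap.
T29 starts before T32 ends → T32 and T29 overlap.
T29 starts before T31 ends → T31 and T29 overlap.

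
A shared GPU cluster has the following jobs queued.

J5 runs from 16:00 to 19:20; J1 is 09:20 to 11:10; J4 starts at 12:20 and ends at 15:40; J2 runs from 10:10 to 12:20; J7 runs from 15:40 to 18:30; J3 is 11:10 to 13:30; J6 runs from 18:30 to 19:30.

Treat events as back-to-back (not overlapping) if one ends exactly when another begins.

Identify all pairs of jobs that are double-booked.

J1 & J2, J2 & J3, J3 & J4, J5 & J6, J5 & J7

Sorted by start: J1, J2, J3, J4, J7, J5, J6.
J2 starts before J1 ends → J1 and J2 overlap.
J3 starts exactly when J1 ends (back-to-back, no overlap) — done with J1.
J3 starts before J2 ends → J2 and J3 overlap.
J4 starts exactly when J2 ends (back-to-back, no overlap) — done with J2.
J4 starts before J3 ends → J3 and J4 overlap.
J7 starts after J3 ends — done with J3.
J7 starts exactly when J4 ends (back-to-back, no overlap) — done with J4.
J5 starts before J7 ends → J7 and J5 overlap.
J6 starts exactly when J7 ends (back-to-back, no overlap).
J6 starts before J5 ends → J5 and J6 overlap.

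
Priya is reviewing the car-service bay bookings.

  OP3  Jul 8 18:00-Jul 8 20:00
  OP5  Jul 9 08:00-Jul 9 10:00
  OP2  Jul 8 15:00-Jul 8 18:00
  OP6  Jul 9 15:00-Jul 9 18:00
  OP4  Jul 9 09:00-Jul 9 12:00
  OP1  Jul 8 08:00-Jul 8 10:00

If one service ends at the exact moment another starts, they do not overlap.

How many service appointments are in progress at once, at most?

Walk through starts and ends in time order (an end at T is processed before a start at T):
Jul 8 08:00 start OP1 → 1
Jul 8 10:00 end OP1 → 0
Jul 8 15:00 start OP2 → 1
Jul 8 18:00 end OP2 → 0
Jul 8 18:00 start OP3 → 1
Jul 8 20:00 end OP3 → 0
Jul 9 08:00 start OP5 → 1
Jul 9 09:00 start OP4 → 2
Jul 9 10:00 end OP5 → 1
Jul 9 12:00 end OP4 → 0
Jul 9 15:00 start OP6 → 1
Jul 9 18:00 end OP6 → 0
Peak is 2, at Jul 9 09:00 (OP4, OP5).

2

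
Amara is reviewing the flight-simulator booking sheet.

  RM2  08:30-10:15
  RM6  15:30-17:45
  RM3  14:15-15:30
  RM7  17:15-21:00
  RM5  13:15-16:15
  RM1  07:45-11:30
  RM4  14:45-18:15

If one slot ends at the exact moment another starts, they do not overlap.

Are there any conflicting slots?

Yes

Check each pair: they overlap iff neither finishes before the other starts.
Sorted by start: RM1, RM2, RM5, RM3, RM4, RM6, RM7.
RM2 starts before RM1 ends → RM1 and RM2 overlap.
That's a conflict, so the schedule is not conflict-free.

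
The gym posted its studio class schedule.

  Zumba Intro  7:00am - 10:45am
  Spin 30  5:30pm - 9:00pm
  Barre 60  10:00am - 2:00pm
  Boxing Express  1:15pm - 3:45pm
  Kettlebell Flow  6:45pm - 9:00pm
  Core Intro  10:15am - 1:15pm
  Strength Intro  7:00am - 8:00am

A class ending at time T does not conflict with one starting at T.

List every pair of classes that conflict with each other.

Sorted by start: Strength Intro, Zumba Intro, Barre 60, Core Intro, Boxing Express, Spin 30, Kettlebell Flow.
Zumba Intro starts before Strength Intro ends → Strength Intro and Zumba Intro overlap.
Barre 60 starts after Strength Intro ends, so nothing later overlaps Strength Intro either.
Barre 60 starts before Zumba Intro ends → Zumba Intro and Barre 60 overlap.
Core Intro starts before Zumba Intro ends → Zumba Intro and Core Intro overlap.
Boxing Express starts after Zumba Intro ends, so nothing later overlaps Zumba Intro either.
Core Intro starts before Barre 60 ends → Barre 60 and Core Intro overlap.
Boxing Express starts before Barre 60 ends → Barre 60 and Boxing Express overlap.
Spin 30 starts after Barre 60 ends, so nothing later overlaps Barre 60 either.
Boxing Express starts exactly when Core Intro ends (back-to-back, no overlap), so nothing later overlaps Core Intro either.
Spin 30 starts after Boxing Express ends, so nothing later overlaps Boxing Express either.
Kettlebell Flow starts before Spin 30 ends → Spin 30 and Kettlebell Flow overlap.

Barre 60 & Boxing Express, Barre 60 & Core Intro, Barre 60 & Zumba Intro, Core Intro & Zumba Intro, Kettlebell Flow & Spin 30, Strength Intro & Zumba Intro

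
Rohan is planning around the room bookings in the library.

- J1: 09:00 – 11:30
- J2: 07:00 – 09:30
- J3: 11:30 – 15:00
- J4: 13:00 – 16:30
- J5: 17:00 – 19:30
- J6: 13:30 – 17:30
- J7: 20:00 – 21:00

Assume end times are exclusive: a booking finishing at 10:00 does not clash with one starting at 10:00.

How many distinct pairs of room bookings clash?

Two intervals overlap when each starts before the other ends.
Sorted by start: J2, J1, J3, J4, J6, J5, J7.
J1 starts before J2 ends → J2 and J1 overlap.
J3 starts after J2 ends, so nothing later overlaps J2 either.
J3 starts exactly when J1 ends (back-to-back, no overlap), so nothing later overlaps J1 either.
J4 starts before J3 ends → J3 and J4 overlap.
J6 starts before J3 ends → J3 and J6 overlap.
J5 starts after J3 ends, so nothing later overlaps J3 either.
J6 starts before J4 ends → J4 and J6 overlap.
J5 starts after J4 ends, so nothing later overlaps J4 either.
J5 starts before J6 ends → J6 and J5 overlap.
J7 starts after J6 ends.
J7 starts after J5 ends.
Overlapping pairs: J1 & J2, J3 & J4, J3 & J6, J4 & J6, J5 & J6 — 5 in total.

5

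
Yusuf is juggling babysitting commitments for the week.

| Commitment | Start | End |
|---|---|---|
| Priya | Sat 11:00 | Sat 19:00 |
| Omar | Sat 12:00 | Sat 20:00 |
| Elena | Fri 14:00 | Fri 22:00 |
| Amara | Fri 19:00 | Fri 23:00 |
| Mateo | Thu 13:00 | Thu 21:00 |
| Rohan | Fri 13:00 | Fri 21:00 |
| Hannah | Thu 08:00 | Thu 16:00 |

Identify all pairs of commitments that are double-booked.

Amara & Elena, Amara & Rohan, Elena & Rohan, Hannah & Mateo, Omar & Priya

Sorted by start: Hannah, Mateo, Rohan, Elena, Amara, Priya, Omar.
Mateo starts before Hannah ends → Hannah and Mateo overlap.
Rohan starts after Hannah ends — done with Hannah.
Rohan starts after Mateo ends — done with Mateo.
Elena starts before Rohan ends → Rohan and Elena overlap.
Amara starts before Rohan ends → Rohan and Amara overlap.
Priya starts after Rohan ends — done with Rohan.
Amara starts before Elena ends → Elena and Amara overlap.
Priya starts after Elena ends — done with Elena.
Priya starts after Amara ends — done with Amara.
Omar starts before Priya ends → Priya and Omar overlap.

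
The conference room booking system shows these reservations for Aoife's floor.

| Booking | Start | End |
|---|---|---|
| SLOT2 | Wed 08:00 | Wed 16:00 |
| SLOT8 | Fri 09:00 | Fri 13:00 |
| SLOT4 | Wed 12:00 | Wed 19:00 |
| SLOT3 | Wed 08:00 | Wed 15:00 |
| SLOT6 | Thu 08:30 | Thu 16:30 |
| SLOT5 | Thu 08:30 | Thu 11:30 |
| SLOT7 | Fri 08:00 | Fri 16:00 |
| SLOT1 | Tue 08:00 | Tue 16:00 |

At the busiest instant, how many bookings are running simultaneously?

Walk through starts and ends in time order (an end at T is processed before a start at T):
Tue 08:00 start SLOT1 → 1
Tue 16:00 end SLOT1 → 0
Wed 08:00 start SLOT2 → 1
Wed 08:00 start SLOT3 → 2
Wed 12:00 start SLOT4 → 3
Wed 15:00 end SLOT3 → 2
Wed 16:00 end SLOT2 → 1
Wed 19:00 end SLOT4 → 0
Thu 08:30 start SLOT5 → 1
Thu 08:30 start SLOT6 → 2
Thu 11:30 end SLOT5 → 1
Thu 16:30 end SLOT6 → 0
Fri 08:00 start SLOT7 → 1
Fri 09:00 start SLOT8 → 2
Fri 13:00 end SLOT8 → 1
Fri 16:00 end SLOT7 → 0
Peak is 3, at Wed 12:00 (SLOT2, SLOT3, SLOT4).

3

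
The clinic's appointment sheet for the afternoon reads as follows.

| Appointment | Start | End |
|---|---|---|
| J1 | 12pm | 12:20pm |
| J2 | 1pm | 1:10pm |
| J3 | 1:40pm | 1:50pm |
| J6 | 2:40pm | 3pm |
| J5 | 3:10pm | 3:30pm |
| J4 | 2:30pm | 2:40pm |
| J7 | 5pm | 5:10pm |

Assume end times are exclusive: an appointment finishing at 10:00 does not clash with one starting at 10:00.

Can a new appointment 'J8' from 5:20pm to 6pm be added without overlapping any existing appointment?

J1: ends 12:20pm at or before J8 starts 5:20pm → clear.
J2: ends 1:10pm at or before J8 starts 5:20pm → clear.
J3: ends 1:50pm at or before J8 starts 5:20pm → clear.
J4: ends 2:40pm at or before J8 starts 5:20pm → clear.
J6: ends 3pm at or before J8 starts 5:20pm → clear.
J5: ends 3:30pm at or before J8 starts 5:20pm → clear.
J7: ends 5:10pm at or before J8 starts 5:20pm → clear.

Yes — the slot is free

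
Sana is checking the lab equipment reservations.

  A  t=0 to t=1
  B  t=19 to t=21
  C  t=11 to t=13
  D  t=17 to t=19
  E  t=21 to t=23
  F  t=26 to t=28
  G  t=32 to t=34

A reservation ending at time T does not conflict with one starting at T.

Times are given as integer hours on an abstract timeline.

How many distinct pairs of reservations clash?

0

Sorted by start: A, C, D, B, E, F, G.
C starts after A ends; A is clear from here.
D starts after C ends; C is clear from here.
B starts exactly when D ends (back-to-back, no overlap); D is clear from here.
E starts exactly when B ends (back-to-back, no overlap); B is clear from here.
F starts after E ends; E is clear from here.
G starts after F ends.
No pair overlaps.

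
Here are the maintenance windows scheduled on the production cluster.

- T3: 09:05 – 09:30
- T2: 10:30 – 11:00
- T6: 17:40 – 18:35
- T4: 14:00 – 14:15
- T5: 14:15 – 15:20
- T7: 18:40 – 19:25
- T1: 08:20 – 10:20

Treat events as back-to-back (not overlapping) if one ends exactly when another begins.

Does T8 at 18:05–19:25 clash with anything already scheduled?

T1: ends 10:20 at or before T8 starts 18:05 → clear.
T3: ends 09:30 at or before T8 starts 18:05 → clear.
T2: ends 11:00 at or before T8 starts 18:05 → clear.
T4: ends 14:15 at or before T8 starts 18:05 → clear.
T5: ends 15:20 at or before T8 starts 18:05 → clear.
T6: starts 17:40 before T8 ends 19:25, and ends 18:35 after T8 starts 18:05 → overlap.
T7: starts 18:40 before T8 ends 19:25, and ends 19:25 after T8 starts 18:05 → overlap.
T8 overlaps T6, T7.

Yes — it overlaps T6, T7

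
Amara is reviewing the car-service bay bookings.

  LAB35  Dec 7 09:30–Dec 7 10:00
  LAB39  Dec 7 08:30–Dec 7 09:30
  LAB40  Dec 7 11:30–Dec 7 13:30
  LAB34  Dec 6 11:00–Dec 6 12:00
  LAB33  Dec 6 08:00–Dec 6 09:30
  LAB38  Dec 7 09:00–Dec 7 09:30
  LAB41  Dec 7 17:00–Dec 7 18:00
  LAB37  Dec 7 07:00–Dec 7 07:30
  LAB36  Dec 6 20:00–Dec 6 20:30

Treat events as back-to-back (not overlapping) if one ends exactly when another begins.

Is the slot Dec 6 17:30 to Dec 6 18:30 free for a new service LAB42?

LAB33: ends Dec 6 09:30 at or before LAB42 starts Dec 6 17:30 → clear.
LAB34: ends Dec 6 12:00 at or before LAB42 starts Dec 6 17:30 → clear.
LAB36: starts Dec 6 20:00 at or after LAB42 ends Dec 6 18:30 → clear.
LAB37: starts Dec 7 07:00 at or after LAB42 ends Dec 6 18:30 → clear.
LAB39: starts Dec 7 08:30 at or after LAB42 ends Dec 6 18:30 → clear.
LAB38: starts Dec 7 09:00 at or after LAB42 ends Dec 6 18:30 → clear.
LAB35: starts Dec 7 09:30 at or after LAB42 ends Dec 6 18:30 → clear.
LAB40: starts Dec 7 11:30 at or after LAB42 ends Dec 6 18:30 → clear.
LAB41: starts Dec 7 17:00 at or after LAB42 ends Dec 6 18:30 → clear.

Yes — the slot is free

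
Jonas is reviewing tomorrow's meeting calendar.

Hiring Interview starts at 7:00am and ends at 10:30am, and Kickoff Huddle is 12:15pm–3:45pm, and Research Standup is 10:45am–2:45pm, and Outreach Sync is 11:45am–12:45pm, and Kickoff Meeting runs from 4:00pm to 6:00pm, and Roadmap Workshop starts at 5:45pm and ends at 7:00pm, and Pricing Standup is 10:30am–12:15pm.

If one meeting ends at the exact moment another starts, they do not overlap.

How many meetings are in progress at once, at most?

Sweep the timeline, counting +1 at each start and −1 at each end (ends before starts at a tie):
7:00am start Hiring Interview → 1
10:30am end Hiring Interview → 0
10:30am start Pricing Standup → 1
10:45am start Research Standup → 2
11:45am start Outreach Sync → 3
12:15pm end Pricing Standup → 2
12:15pm start Kickoff Huddle → 3
12:45pm end Outreach Sync → 2
2:45pm end Research Standup → 1
3:45pm end Kickoff Huddle → 0
4:00pm start Kickoff Meeting → 1
5:45pm start Roadmap Workshop → 2
6:00pm end Kickoff Meeting → 1
7:00pm end Roadmap Workshop → 0
Peak is 3, at 11:45am (Outreach Sync, Pricing Standup, Research Standup).

3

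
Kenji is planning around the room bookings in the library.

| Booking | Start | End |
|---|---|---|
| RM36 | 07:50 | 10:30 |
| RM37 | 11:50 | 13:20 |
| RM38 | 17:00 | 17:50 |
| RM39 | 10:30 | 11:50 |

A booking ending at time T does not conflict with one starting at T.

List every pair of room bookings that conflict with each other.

none

Check each pair: they overlap iff neither finishes before the other starts.
Sorted by start: RM36, RM39, RM37, RM38.
RM39 starts exactly when RM36 ends (back-to-back, no overlap), so nothing later overlaps RM36 either.
RM37 starts exactly when RM39 ends (back-to-back, no overlap), so nothing later overlaps RM39 either.
RM38 starts after RM37 ends.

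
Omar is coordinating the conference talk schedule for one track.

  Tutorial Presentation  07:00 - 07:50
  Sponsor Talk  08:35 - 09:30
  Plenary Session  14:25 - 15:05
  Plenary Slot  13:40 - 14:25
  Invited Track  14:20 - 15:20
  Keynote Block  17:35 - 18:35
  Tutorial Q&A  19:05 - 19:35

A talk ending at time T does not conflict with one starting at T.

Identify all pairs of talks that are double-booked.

Check each pair: they overlap iff neither finishes before the other starts.
Sorted by start: Tutorial Presentation, Sponsor Talk, Plenary Slot, Invited Track, Plenary Session, Keynote Block, Tutorial Q&A.
Sponsor Talk starts after Tutorial Presentation ends — done with Tutorial Presentation.
Plenary Slot starts after Sponsor Talk ends — done with Sponsor Talk.
Invited Track starts before Plenary Slot ends → Plenary Slot and Invited Track overlap.
Plenary Session starts exactly when Plenary Slot ends (back-to-back, no overlap) — done with Plenary Slot.
Plenary Session starts before Invited Track ends → Invited Track and Plenary Session overlap.
Keynote Block starts after Invited Track ends — done with Invited Track.
Keynote Block starts after Plenary Session ends — done with Plenary Session.
Tutorial Q&A starts after Keynote Block ends.

Invited Track & Plenary Session, Invited Track & Plenary Slot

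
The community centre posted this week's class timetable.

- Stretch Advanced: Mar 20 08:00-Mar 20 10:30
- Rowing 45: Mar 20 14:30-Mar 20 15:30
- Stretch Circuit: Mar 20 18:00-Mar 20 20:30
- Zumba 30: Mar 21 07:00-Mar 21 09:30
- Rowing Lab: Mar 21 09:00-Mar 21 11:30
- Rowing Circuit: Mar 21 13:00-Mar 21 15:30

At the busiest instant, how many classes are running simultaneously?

2

Sweep the timeline, counting +1 at each start and −1 at each end (ends before starts at a tie):
Mar 20 08:00 start Stretch Advanced → 1
Mar 20 10:30 end Stretch Advanced → 0
Mar 20 14:30 start Rowing 45 → 1
Mar 20 15:30 end Rowing 45 → 0
Mar 20 18:00 start Stretch Circuit → 1
Mar 20 20:30 end Stretch Circuit → 0
Mar 21 07:00 start Zumba 30 → 1
Mar 21 09:00 start Rowing Lab → 2
Mar 21 09:30 end Zumba 30 → 1
Mar 21 11:30 end Rowing Lab → 0
Mar 21 13:00 start Rowing Circuit → 1
Mar 21 15:30 end Rowing Circuit → 0
Peak is 2, at Mar 21 09:00 (Rowing Lab, Zumba 30).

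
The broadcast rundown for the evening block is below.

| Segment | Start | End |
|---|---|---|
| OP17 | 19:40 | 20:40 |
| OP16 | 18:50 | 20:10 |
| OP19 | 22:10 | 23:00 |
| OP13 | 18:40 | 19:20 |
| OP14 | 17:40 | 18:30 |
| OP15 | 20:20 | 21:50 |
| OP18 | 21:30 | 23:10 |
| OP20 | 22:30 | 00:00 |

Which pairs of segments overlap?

OP13 & OP16, OP15 & OP17, OP15 & OP18, OP16 & OP17, OP18 & OP19, OP18 & OP20, OP19 & OP20

Sorted by start: OP14, OP13, OP16, OP17, OP15, OP18, OP19, OP20.
OP13 starts after OP14 ends, so nothing later overlaps OP14 either.
OP16 starts before OP13 ends → OP13 and OP16 overlap.
OP17 starts after OP13 ends, so nothing later overlaps OP13 either.
OP17 starts before OP16 ends → OP16 and OP17 overlap.
OP15 starts after OP16 ends, so nothing later overlaps OP16 either.
OP15 starts before OP17 ends → OP17 and OP15 overlap.
OP18 starts after OP17 ends, so nothing later overlaps OP17 either.
OP18 starts before OP15 ends → OP15 and OP18 overlap.
OP19 starts after OP15 ends, so nothing later overlaps OP15 either.
OP19 starts before OP18 ends → OP18 and OP19 overlap.
OP20 starts before OP18 ends → OP18 and OP20 overlap.
OP20 starts before OP19 ends → OP19 and OP20 overlap.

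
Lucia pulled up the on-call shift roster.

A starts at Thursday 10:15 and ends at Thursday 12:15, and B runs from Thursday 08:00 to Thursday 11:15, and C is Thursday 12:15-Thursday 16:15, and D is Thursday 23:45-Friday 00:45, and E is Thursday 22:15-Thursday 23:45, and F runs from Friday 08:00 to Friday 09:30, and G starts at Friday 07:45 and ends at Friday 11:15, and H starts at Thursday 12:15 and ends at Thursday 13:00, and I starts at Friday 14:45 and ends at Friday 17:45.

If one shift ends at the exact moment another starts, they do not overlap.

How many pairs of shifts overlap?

3

Check each pair: they overlap iff neither finishes before the other starts.
Sorted by start: B, A, C, H, E, D, G, F, I.
A starts before B ends → B and A overlap.
C starts after B ends, so nothing later overlaps B either.
C starts exactly when A ends (back-to-back, no overlap), so nothing later overlaps A either.
H starts before C ends → C and H overlap.
E starts after C ends, so nothing later overlaps C either.
E starts after H ends, so nothing later overlaps H either.
D starts exactly when E ends (back-to-back, no overlap), so nothing later overlaps E either.
G starts after D ends, so nothing later overlaps D either.
F starts before G ends → G and F overlap.
I starts after G ends.
I starts after F ends.
Overlapping pairs: A & B, C & H, F & G — 3 in total.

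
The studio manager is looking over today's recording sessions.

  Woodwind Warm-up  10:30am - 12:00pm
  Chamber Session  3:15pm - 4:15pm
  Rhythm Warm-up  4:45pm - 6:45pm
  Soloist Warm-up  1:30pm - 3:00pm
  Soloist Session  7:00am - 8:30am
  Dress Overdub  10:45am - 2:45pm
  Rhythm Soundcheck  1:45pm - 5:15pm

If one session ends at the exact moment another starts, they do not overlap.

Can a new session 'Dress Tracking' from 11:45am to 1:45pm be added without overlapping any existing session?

Soloist Session: ends 8:30am at or before Dress Tracking starts 11:45am → clear.
Woodwind Warm-up: starts 10:30am before Dress Tracking ends 1:45pm, and ends 12:00pm after Dress Tracking starts 11:45am → overlap.
Dress Overdub: starts 10:45am before Dress Tracking ends 1:45pm, and ends 2:45pm after Dress Tracking starts 11:45am → overlap.
Soloist Warm-up: starts 1:30pm before Dress Tracking ends 1:45pm, and ends 3:00pm after Dress Tracking starts 11:45am → overlap.
Rhythm Soundcheck: starts 1:45pm at or after Dress Tracking ends 1:45pm → clear.
Chamber Session: starts 3:15pm at or after Dress Tracking ends 1:45pm → clear.
Rhythm Warm-up: starts 4:45pm at or after Dress Tracking ends 1:45pm → clear.
Dress Tracking overlaps Dress Overdub, Woodwind Warm-up, Soloist Warm-up.

No — it overlaps Dress Overdub, Soloist Warm-up, Woodwind Warm-up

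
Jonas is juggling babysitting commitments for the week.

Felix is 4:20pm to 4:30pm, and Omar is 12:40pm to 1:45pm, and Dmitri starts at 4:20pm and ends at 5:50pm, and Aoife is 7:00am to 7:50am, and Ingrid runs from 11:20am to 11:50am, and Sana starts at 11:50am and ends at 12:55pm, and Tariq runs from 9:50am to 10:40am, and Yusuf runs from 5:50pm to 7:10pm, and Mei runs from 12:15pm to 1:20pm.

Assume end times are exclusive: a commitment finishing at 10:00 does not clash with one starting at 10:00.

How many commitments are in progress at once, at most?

Sweep the timeline, counting +1 at each start and −1 at each end (ends before starts at a tie):
7:00am start Aoife → 1
7:50am end Aoife → 0
9:50am start Tariq → 1
10:40am end Tariq → 0
11:20am start Ingrid → 1
11:50am end Ingrid → 0
11:50am start Sana → 1
12:15pm start Mei → 2
12:40pm start Omar → 3
12:55pm end Sana → 2
1:20pm end Mei → 1
1:45pm end Omar → 0
4:20pm start Dmitri → 1
4:20pm start Felix → 2
4:30pm end Felix → 1
5:50pm end Dmitri → 0
5:50pm start Yusuf → 1
7:10pm end Yusuf → 0
Peak is 3, at 12:40pm (Mei, Omar, Sana).

3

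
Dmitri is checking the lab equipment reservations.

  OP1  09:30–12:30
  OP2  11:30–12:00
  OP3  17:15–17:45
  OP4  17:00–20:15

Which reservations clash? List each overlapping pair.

OP1 & OP2, OP3 & OP4

Sorted by start: OP1, OP2, OP4, OP3.
OP2 starts before OP1 ends → OP1 and OP2 overlap.
OP4 starts after OP1 ends; OP1 is clear from here.
OP4 starts after OP2 ends; OP2 is clear from here.
OP3 starts before OP4 ends → OP4 and OP3 overlap.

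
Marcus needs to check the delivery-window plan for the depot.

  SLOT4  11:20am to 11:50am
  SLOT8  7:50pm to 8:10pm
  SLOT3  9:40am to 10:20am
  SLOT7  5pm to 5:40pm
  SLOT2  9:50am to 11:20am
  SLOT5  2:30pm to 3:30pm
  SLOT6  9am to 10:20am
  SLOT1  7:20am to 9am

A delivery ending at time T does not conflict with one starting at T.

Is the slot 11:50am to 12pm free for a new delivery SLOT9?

SLOT1: ends 9am at or before SLOT9 starts 11:50am → clear.
SLOT6: ends 10:20am at or before SLOT9 starts 11:50am → clear.
SLOT3: ends 10:20am at or before SLOT9 starts 11:50am → clear.
SLOT2: ends 11:20am at or before SLOT9 starts 11:50am → clear.
SLOT4: ends 11:50am at or before SLOT9 starts 11:50am → clear.
SLOT5: starts 2:30pm at or after SLOT9 ends 12pm → clear.
SLOT7: starts 5pm at or after SLOT9 ends 12pm → clear.
SLOT8: starts 7:50pm at or after SLOT9 ends 12pm → clear.

Yes — the slot is free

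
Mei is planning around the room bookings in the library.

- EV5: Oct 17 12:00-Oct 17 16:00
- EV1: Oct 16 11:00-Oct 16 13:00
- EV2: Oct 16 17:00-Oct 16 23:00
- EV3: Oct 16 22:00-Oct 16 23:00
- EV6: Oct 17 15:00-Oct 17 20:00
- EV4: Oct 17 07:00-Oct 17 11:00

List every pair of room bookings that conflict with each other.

Sorted by start: EV1, EV2, EV3, EV4, EV5, EV6.
EV2 starts after EV1 ends, so nothing later overlaps EV1 either.
EV3 starts before EV2 ends → EV2 and EV3 overlap.
EV4 starts after EV2 ends, so nothing later overlaps EV2 either.
EV4 starts after EV3 ends, so nothing later overlaps EV3 either.
EV5 starts after EV4 ends, so nothing later overlaps EV4 either.
EV6 starts before EV5 ends → EV5 and EV6 overlap.

EV2 & EV3, EV5 & EV6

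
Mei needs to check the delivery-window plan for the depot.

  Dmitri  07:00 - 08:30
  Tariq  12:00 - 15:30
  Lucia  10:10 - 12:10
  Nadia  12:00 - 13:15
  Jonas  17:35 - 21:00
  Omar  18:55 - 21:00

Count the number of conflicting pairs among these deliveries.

Sorted by start: Dmitri, Lucia, Tariq, Nadia, Jonas, Omar.
Lucia starts after Dmitri ends, so Dmitri has no further overlaps.
Tariq starts before Lucia ends → Lucia and Tariq overlap.
Nadia starts before Lucia ends → Lucia and Nadia overlap.
Jonas starts after Lucia ends, so Lucia has no further overlaps.
Nadia starts before Tariq ends → Tariq and Nadia overlap.
Jonas starts after Tariq ends, so Tariq has no further overlaps.
Jonas starts after Nadia ends, so Nadia has no further overlaps.
Omar starts before Jonas ends → Jonas and Omar overlap.
Overlapping pairs: Jonas & Omar, Lucia & Nadia, Lucia & Tariq, Nadia & Tariq — 4 in total.

4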